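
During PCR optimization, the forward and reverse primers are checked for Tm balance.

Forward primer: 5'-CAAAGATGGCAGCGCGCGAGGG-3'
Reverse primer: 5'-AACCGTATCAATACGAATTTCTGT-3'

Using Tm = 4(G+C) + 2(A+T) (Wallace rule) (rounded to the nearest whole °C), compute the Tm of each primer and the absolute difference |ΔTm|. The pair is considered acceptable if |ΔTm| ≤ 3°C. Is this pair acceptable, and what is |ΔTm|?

Forward: A=6 T=1 G=10 C=5 → Tm = 2·7 + 4·15 = 74°C.
Reverse: A=8 T=8 G=3 C=5 → Tm = 2·16 + 4·8 = 64°C.
|ΔTm| = |74 − 64| = 10°C, > 3°C.

|ΔTm| = 10°C; the pair is not acceptable.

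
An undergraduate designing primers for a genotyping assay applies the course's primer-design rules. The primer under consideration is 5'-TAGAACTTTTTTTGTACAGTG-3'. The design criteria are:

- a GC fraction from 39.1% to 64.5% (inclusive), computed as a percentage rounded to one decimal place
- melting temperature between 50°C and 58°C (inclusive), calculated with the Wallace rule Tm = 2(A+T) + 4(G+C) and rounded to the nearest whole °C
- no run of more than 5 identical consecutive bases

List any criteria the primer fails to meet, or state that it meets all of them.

Base counts: A=5, T=10, G=4, C=2 (length 21).
GC content: GC 6/21 = 28.6%, outside 39.1–64.5% ✗
Tm: Tm = 2·15 + 4·6 = 54°C ✓
homopolymer run: longest run = 7, exceeds 5 ✗

Fails: GC content, homopolymer run.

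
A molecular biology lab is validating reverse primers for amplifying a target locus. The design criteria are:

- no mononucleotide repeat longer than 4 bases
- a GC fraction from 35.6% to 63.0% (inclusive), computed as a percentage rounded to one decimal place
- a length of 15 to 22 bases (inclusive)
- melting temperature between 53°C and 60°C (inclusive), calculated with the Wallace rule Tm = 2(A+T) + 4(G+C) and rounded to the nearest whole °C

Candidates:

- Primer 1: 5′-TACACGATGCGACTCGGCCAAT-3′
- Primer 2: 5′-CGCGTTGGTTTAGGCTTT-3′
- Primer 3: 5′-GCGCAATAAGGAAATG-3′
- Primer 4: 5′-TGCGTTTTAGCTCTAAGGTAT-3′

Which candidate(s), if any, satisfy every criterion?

Primer 2 and Primer 4.

Primer 1 (22 nt, A=6 T=4 G=5 C=7): longest run = 2 ✓; GC 12/22 = 54.5% ✓; length 22 ✓; Tm = 2·10 + 4·12 = 68°C, outside 53–60°C ✗ — fails.
Primer 2 (18 nt, A=1 T=8 G=6 C=3): longest run = 3 ✓; GC 9/18 = 50.0% ✓; length 18 ✓; Tm = 2·9 + 4·9 = 54°C ✓ — passes.
Primer 3 (16 nt, A=7 T=2 G=5 C=2): longest run = 3 ✓; GC 7/16 = 43.8% ✓; length 16 ✓; Tm = 2·9 + 4·7 = 46°C, outside 53–60°C ✗ — fails.
Primer 4 (21 nt, A=4 T=9 G=5 C=3): longest run = 4 ✓; GC 8/21 = 38.1% ✓; length 21 ✓; Tm = 2·13 + 4·8 = 58°C ✓ — passes.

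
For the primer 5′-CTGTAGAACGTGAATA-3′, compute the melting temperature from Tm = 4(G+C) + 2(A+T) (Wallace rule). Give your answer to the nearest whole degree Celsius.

44°C

Base counts: A=6, T=4, G=4, C=2 (length 16).
Tm = 2·(6+4) + 4·(4+2) = 2·10 + 4·6 = 20 + 24 = 44°C.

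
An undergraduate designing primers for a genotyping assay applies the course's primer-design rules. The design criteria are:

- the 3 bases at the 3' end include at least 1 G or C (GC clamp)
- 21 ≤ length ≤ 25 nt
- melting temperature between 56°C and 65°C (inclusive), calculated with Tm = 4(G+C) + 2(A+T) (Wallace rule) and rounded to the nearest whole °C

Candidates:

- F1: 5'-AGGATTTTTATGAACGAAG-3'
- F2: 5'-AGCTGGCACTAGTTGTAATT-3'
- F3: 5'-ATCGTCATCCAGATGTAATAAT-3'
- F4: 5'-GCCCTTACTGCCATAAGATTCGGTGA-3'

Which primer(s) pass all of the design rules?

None of the candidates satisfy all criteria.

F1 (19 nt, A=7 T=6 G=5 C=1): 3' end AAG has 1 G/C ✓; length 19, outside 21–25 ✗; Tm = 2·13 + 4·6 = 50°C, outside 56–65°C ✗ — fails.
F2 (20 nt, A=5 T=7 G=5 C=3): 3' end ATT has 0 G/C, need ≥1 ✗; length 20, outside 21–25 ✗; Tm = 2·12 + 4·8 = 56°C ✓ — fails.
F3 (22 nt, A=8 T=7 G=3 C=4): 3' end AAT has 0 G/C, need ≥1 ✗; length 22 ✓; Tm = 2·15 + 4·7 = 58°C ✓ — fails.
F4 (26 nt, A=6 T=7 G=6 C=7): 3' end TGA has 1 G/C ✓; length 26, outside 21–25 ✗; Tm = 2·13 + 4·13 = 78°C, outside 56–65°C ✗ — fails.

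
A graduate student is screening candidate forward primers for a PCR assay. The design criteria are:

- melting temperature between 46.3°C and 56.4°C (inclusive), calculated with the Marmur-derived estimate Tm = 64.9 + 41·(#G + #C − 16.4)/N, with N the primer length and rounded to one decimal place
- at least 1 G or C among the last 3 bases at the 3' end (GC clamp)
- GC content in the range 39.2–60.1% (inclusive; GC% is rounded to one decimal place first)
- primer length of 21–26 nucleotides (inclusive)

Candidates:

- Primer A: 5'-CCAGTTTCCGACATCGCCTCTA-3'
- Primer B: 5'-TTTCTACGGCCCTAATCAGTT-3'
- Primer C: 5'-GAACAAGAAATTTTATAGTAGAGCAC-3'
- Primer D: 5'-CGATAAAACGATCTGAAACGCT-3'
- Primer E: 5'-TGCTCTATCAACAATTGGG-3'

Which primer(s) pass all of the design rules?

Primer B and Primer D.

Primer A (22 nt, A=4 T=6 G=3 C=9): Tm = 64.9 + 41·(12 − 16.4)/22 = 56.7°C, outside 46.3–56.4°C ✗; 3' end CTA has 1 G/C ✓; GC 12/22 = 54.5% ✓; length 22 ✓ — fails.
Primer B (21 nt, A=4 T=8 G=3 C=6): Tm = 64.9 + 41·(9 − 16.4)/21 = 50.5°C ✓; 3' end GTT has 1 G/C ✓; GC 9/21 = 42.9% ✓; length 21 ✓ — passes.
Primer C (26 nt, A=12 T=6 G=5 C=3): Tm = 64.9 + 41·(8 − 16.4)/26 = 51.7°C ✓; 3' end CAC has 2 G/C ✓; GC 8/26 = 30.8%, outside 39.2–60.1% ✗; length 26 ✓ — fails.
Primer D (22 nt, A=9 T=4 G=4 C=5): Tm = 64.9 + 41·(9 − 16.4)/22 = 51.1°C ✓; 3' end GCT has 2 G/C ✓; GC 9/22 = 40.9% ✓; length 22 ✓ — passes.
Primer E (19 nt, A=5 T=6 G=4 C=4): Tm = 64.9 + 41·(8 − 16.4)/19 = 46.8°C ✓; 3' end GGG has 3 G/C ✓; GC 8/19 = 42.1% ✓; length 19, outside 21–26 ✗ — fails.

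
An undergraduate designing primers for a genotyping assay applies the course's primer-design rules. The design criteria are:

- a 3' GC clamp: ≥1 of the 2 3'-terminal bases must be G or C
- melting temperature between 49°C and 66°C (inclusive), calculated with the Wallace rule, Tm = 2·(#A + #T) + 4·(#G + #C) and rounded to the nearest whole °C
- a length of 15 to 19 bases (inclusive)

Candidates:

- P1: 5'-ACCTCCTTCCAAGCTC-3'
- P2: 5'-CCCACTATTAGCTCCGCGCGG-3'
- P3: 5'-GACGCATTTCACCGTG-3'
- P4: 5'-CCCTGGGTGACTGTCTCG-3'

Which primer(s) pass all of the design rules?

P1 (16 nt, A=3 T=4 G=1 C=8): 3' end TC has 1 G/C ✓; Tm = 2·7 + 4·9 = 50°C ✓; length 16 ✓ — passes.
P2 (21 nt, A=3 T=4 G=5 C=9): 3' end GG has 2 G/C ✓; Tm = 2·7 + 4·14 = 70°C, outside 49–66°C ✗; length 21, outside 15–19 ✗ — fails.
P3 (16 nt, A=3 T=4 G=4 C=5): 3' end TG has 1 G/C ✓; Tm = 2·7 + 4·9 = 50°C ✓; length 16 ✓ — passes.
P4 (18 nt, A=1 T=5 G=6 C=6): 3' end CG has 2 G/C ✓; Tm = 2·6 + 4·12 = 60°C ✓; length 18 ✓ — passes.

P1, P3 and P4.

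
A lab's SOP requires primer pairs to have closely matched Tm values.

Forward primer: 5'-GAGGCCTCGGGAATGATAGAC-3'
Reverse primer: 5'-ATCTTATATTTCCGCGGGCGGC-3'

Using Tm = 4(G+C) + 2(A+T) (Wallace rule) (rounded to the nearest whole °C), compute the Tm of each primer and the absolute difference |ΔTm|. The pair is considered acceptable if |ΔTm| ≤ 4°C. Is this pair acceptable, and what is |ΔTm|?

|ΔTm| = 2°C; the pair is acceptable.

Forward: A=6 T=3 G=8 C=4 → Tm = 2·9 + 4·12 = 66°C.
Reverse: A=3 T=7 G=6 C=6 → Tm = 2·10 + 4·12 = 68°C.
|ΔTm| = |66 − 68| = 2°C, ≤ 4°C.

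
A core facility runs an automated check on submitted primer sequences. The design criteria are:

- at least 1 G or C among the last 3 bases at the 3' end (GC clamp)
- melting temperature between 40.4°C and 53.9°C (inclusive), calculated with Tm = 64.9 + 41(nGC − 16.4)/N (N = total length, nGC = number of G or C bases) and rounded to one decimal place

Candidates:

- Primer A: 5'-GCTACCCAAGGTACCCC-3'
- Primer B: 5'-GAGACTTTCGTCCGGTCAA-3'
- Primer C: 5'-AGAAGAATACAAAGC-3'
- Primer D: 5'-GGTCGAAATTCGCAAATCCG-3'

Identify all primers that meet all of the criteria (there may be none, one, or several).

Primer A, Primer B and Primer D.

Primer A (17 nt, A=4 T=2 G=3 C=8): 3' end CCC has 3 G/C ✓; Tm = 64.9 + 41·(11 − 16.4)/17 = 51.9°C ✓ — passes.
Primer B (19 nt, A=4 T=5 G=5 C=5): 3' end CAA has 1 G/C ✓; Tm = 64.9 + 41·(10 − 16.4)/19 = 51.1°C ✓ — passes.
Primer C (15 nt, A=9 T=1 G=3 C=2): 3' end AGC has 2 G/C ✓; Tm = 64.9 + 41·(5 − 16.4)/15 = 33.7°C, outside 40.4–53.9°C ✗ — fails.
Primer D (20 nt, A=6 T=4 G=5 C=5): 3' end CCG has 3 G/C ✓; Tm = 64.9 + 41·(10 − 16.4)/20 = 51.8°C ✓ — passes.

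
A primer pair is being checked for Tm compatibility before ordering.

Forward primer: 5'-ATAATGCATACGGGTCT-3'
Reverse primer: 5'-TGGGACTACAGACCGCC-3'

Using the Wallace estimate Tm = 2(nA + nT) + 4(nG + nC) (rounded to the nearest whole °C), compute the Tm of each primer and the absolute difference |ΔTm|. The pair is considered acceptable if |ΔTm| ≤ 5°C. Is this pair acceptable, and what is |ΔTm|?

Forward: A=5 T=5 G=4 C=3 → Tm = 2·10 + 4·7 = 48°C.
Reverse: A=4 T=2 G=5 C=6 → Tm = 2·6 + 4·11 = 56°C.
|ΔTm| = |48 − 56| = 8°C, > 5°C.

|ΔTm| = 8°C; the pair is not acceptable.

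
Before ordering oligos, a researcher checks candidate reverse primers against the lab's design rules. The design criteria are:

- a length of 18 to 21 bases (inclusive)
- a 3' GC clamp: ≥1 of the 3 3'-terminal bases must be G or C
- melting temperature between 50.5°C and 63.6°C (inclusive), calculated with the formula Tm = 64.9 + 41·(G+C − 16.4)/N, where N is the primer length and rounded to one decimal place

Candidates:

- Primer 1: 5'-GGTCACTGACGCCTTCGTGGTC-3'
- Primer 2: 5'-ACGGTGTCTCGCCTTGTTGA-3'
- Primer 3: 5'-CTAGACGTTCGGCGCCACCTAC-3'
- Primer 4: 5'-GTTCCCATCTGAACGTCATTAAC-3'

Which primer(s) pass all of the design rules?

Primer 2 only.

Primer 1 (22 nt, A=2 T=6 G=7 C=7): length 22, outside 18–21 ✗; 3' end GTC has 2 G/C ✓; Tm = 64.9 + 41·(14 − 16.4)/22 = 60.4°C ✓ — fails.
Primer 2 (20 nt, A=2 T=7 G=6 C=5): length 20 ✓; 3' end TGA has 1 G/C ✓; Tm = 64.9 + 41·(11 − 16.4)/20 = 53.8°C ✓ — passes.
Primer 3 (22 nt, A=4 T=4 G=5 C=9): length 22, outside 18–21 ✗; 3' end TAC has 1 G/C ✓; Tm = 64.9 + 41·(14 − 16.4)/22 = 60.4°C ✓ — fails.
Primer 4 (23 nt, A=6 T=7 G=3 C=7): length 23, outside 18–21 ✗; 3' end AAC has 1 G/C ✓; Tm = 64.9 + 41·(10 − 16.4)/23 = 53.5°C ✓ — fails.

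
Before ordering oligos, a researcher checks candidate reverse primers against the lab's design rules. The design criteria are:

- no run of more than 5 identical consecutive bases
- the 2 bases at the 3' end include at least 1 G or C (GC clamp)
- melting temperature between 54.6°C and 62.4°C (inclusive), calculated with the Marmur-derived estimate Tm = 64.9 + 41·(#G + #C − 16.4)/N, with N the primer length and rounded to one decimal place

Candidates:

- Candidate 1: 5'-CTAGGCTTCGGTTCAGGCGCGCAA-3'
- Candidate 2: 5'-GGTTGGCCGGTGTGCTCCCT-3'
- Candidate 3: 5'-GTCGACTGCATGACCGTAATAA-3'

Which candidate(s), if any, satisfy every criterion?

Candidate 2 only.

Candidate 1 (24 nt, A=4 T=5 G=8 C=7): longest run = 2 ✓; 3' end AA has 0 G/C, need ≥1 ✗; Tm = 64.9 + 41·(15 − 16.4)/24 = 62.5°C, outside 54.6–62.4°C ✗ — fails.
Candidate 2 (20 nt, A=0 T=6 G=8 C=6): longest run = 3 ✓; 3' end CT has 1 G/C ✓; Tm = 64.9 + 41·(14 − 16.4)/20 = 60.0°C ✓ — passes.
Candidate 3 (22 nt, A=7 T=5 G=5 C=5): longest run = 2 ✓; 3' end AA has 0 G/C, need ≥1 ✗; Tm = 64.9 + 41·(10 − 16.4)/22 = 53.0°C, outside 54.6–62.4°C ✗ — fails.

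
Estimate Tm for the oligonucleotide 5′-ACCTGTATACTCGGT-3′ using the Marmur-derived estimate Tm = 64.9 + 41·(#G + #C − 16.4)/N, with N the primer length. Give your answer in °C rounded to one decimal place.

Base counts: A=3, T=5, G=3, C=4; G+C = 7, N = 15.
Tm = 64.9 + 41·(7 − 16.4)/15 = 64.9 + -385.40/15 = 39.2°C.

39.2°C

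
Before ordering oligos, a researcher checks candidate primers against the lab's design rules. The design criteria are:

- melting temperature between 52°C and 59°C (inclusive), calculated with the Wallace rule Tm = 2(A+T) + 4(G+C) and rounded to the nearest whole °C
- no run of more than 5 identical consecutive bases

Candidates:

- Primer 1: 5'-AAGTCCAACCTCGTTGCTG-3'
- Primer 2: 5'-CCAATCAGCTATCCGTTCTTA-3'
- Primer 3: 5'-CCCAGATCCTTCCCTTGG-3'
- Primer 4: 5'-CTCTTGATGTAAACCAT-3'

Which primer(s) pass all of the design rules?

Primer 1 and Primer 3.

Primer 1 (19 nt, A=4 T=5 G=4 C=6): Tm = 2·9 + 4·10 = 58°C ✓; longest run = 2 ✓ — passes.
Primer 2 (21 nt, A=5 T=7 G=2 C=7): Tm = 2·12 + 4·9 = 60°C, outside 52–59°C ✗; longest run = 2 ✓ — fails.
Primer 3 (18 nt, A=2 T=5 G=3 C=8): Tm = 2·7 + 4·11 = 58°C ✓; longest run = 3 ✓ — passes.
Primer 4 (17 nt, A=5 T=6 G=2 C=4): Tm = 2·11 + 4·6 = 46°C, outside 52–59°C ✗; longest run = 3 ✓ — fails.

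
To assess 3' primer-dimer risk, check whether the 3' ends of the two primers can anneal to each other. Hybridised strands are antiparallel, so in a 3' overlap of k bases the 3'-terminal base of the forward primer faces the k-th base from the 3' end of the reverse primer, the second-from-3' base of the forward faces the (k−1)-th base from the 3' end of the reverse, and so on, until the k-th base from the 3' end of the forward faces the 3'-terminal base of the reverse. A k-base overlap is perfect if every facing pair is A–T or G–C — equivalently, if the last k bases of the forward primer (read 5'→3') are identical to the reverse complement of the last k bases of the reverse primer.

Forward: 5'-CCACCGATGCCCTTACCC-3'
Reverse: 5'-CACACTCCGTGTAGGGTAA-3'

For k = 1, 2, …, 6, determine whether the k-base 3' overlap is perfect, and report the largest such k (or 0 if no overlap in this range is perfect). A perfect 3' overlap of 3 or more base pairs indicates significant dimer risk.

Longest perfect overlap: 6 complementary base pairs; significant dimer risk (threshold 3).

Last 6 bases (5'→3') — forward …TTACCC, reverse …GGGTAA.
Reverse complement of the reverse primer's last 6 bases: TTACCC; its first k bases are the reverse complement of the reverse primer's last k bases, so a perfect k-base overlap needs the forward primer's last k bases to equal them.
Comparing (forward last k vs required): k=1: C vs T ✗; k=2: CC vs TT ✗; k=3: CCC vs TTA ✗; k=4: ACCC vs TTAC ✗; k=5: TACCC vs TTACC ✗; k=6: TTACCC vs TTACCC ✓.
Only k = 6 is perfect, so the longest perfect 3' overlap is 6.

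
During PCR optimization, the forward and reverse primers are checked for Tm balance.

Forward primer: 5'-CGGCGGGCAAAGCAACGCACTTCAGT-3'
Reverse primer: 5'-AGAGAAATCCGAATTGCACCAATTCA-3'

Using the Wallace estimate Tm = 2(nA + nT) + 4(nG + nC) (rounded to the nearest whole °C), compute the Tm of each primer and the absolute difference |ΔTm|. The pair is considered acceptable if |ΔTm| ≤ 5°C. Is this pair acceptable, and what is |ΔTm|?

|ΔTm| = 12°C; the pair is not acceptable.

Forward: A=7 T=3 G=8 C=8 → Tm = 2·10 + 4·16 = 84°C.
Reverse: A=11 T=5 G=4 C=6 → Tm = 2·16 + 4·10 = 72°C.
|ΔTm| = |84 − 72| = 12°C, > 5°C.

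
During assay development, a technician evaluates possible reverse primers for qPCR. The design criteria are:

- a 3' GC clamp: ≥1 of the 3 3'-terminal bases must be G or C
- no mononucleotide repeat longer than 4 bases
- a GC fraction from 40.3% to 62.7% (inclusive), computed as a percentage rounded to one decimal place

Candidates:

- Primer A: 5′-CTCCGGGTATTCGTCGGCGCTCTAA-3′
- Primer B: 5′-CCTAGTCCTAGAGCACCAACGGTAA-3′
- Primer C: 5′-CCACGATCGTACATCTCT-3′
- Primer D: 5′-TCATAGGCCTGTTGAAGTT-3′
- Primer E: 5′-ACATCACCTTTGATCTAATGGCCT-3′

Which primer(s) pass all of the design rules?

Primer C, Primer D and Primer E.

Primer A (25 nt, A=3 T=7 G=7 C=8): 3' end TAA has 0 G/C, need ≥1 ✗; longest run = 3 ✓; GC 15/25 = 60.0% ✓ — fails.
Primer B (25 nt, A=8 T=4 G=5 C=8): 3' end TAA has 0 G/C, need ≥1 ✗; longest run = 2 ✓; GC 13/25 = 52.0% ✓ — fails.
Primer C (18 nt, A=4 T=5 G=2 C=7): 3' end TCT has 1 G/C ✓; longest run = 2 ✓; GC 9/18 = 50.0% ✓ — passes.
Primer D (19 nt, A=4 T=7 G=5 C=3): 3' end GTT has 1 G/C ✓; longest run = 2 ✓; GC 8/19 = 42.1% ✓ — passes.
Primer E (24 nt, A=6 T=8 G=3 C=7): 3' end CCT has 2 G/C ✓; longest run = 3 ✓; GC 10/24 = 41.7% ✓ — passes.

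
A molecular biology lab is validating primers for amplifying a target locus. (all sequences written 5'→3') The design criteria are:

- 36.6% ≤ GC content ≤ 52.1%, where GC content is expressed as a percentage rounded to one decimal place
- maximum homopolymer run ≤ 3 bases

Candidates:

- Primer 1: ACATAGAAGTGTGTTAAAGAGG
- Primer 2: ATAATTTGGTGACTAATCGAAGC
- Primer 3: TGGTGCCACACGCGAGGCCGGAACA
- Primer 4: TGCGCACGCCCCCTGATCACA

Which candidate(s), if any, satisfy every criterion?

None of the candidates satisfy all criteria.

Primer 1 (22 nt, A=9 T=5 G=7 C=1): GC 8/22 = 36.4%, outside 36.6–52.1% ✗; longest run = 3 ✓ — fails.
Primer 2 (23 nt, A=8 T=7 G=5 C=3): GC 8/23 = 34.8%, outside 36.6–52.1% ✗; longest run = 3 ✓ — fails.
Primer 3 (25 nt, A=6 T=2 G=9 C=8): GC 17/25 = 68.0%, outside 36.6–52.1% ✗; longest run = 2 ✓ — fails.
Primer 4 (21 nt, A=4 T=3 G=4 C=10): GC 14/21 = 66.7%, outside 36.6–52.1% ✗; longest run = 5, exceeds 3 ✗ — fails.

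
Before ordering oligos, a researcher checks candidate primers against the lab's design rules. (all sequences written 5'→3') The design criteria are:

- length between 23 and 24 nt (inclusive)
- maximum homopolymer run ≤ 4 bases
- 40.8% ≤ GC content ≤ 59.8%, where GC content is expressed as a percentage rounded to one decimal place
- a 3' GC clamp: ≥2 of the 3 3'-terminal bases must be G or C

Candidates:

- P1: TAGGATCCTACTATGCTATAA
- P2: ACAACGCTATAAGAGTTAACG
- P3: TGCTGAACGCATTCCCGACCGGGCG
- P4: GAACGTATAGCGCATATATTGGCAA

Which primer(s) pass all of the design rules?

None of the candidates satisfy all criteria.

P1 (21 nt, A=7 T=7 G=3 C=4): length 21, outside 23–24 ✗; longest run = 2 ✓; GC 7/21 = 33.3%, outside 40.8–59.8% ✗; 3' end TAA has 0 G/C, need ≥2 ✗ — fails.
P2 (21 nt, A=9 T=4 G=4 C=4): length 21, outside 23–24 ✗; longest run = 2 ✓; GC 8/21 = 38.1%, outside 40.8–59.8% ✗; 3' end ACG has 2 G/C ✓ — fails.
P3 (25 nt, A=4 T=4 G=8 C=9): length 25, outside 23–24 ✗; longest run = 3 ✓; GC 17/25 = 68.0%, outside 40.8–59.8% ✗; 3' end GCG has 3 G/C ✓ — fails.
P4 (25 nt, A=9 T=6 G=6 C=4): length 25, outside 23–24 ✗; longest run = 2 ✓; GC 10/25 = 40.0%, outside 40.8–59.8% ✗; 3' end CAA has 1 G/C, need ≥2 ✗ — fails.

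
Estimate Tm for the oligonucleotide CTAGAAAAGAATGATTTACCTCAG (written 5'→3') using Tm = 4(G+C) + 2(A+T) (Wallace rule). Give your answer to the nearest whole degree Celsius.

64°C

Base counts: A=10, T=6, G=4, C=4 (length 24).
Tm = 2·(10+6) + 4·(4+4) = 2·16 + 4·8 = 32 + 32 = 64°C.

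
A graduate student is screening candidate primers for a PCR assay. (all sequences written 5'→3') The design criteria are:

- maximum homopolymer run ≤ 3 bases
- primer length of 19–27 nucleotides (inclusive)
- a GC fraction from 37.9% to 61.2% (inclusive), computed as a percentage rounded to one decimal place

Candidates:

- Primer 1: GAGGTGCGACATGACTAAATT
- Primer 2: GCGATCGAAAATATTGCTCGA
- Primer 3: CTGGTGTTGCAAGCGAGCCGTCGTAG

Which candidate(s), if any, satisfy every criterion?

Primer 1 (21 nt, A=7 T=5 G=6 C=3): longest run = 3 ✓; length 21 ✓; GC 9/21 = 42.9% ✓ — passes.
Primer 2 (21 nt, A=7 T=5 G=5 C=4): longest run = 4, exceeds 3 ✗; length 21 ✓; GC 9/21 = 42.9% ✓ — fails.
Primer 3 (26 nt, A=4 T=6 G=10 C=6): longest run = 2 ✓; length 26 ✓; GC 16/26 = 61.5%, outside 37.9–61.2% ✗ — fails.

Primer 1 only.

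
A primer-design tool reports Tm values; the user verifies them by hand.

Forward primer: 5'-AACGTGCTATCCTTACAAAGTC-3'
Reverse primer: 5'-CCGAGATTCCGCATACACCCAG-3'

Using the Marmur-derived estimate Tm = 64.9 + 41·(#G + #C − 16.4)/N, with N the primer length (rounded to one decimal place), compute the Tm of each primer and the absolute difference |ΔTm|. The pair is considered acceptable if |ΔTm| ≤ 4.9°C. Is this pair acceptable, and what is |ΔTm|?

|ΔTm| = 7.5°C; the pair is not acceptable.

Forward: G+C = 9, N = 22 → Tm = 64.9 + 41·(9 − 16.4)/22 = 51.1°C.
Reverse: G+C = 13, N = 22 → Tm = 64.9 + 41·(13 − 16.4)/22 = 58.6°C.
|ΔTm| = |51.1 − 58.6| = 7.5°C, > 4.9°C.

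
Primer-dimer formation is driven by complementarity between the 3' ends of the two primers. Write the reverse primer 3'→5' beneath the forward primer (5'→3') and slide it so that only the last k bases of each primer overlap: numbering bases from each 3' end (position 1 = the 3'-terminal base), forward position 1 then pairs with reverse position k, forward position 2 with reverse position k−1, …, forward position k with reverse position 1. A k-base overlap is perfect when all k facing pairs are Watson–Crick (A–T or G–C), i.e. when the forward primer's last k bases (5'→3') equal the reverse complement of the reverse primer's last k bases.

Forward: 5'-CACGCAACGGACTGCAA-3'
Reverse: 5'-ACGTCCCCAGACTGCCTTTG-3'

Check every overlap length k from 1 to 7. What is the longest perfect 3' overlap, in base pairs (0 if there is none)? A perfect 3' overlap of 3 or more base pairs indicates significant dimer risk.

Longest perfect overlap: 3 complementary base pairs; significant dimer risk (threshold 3).

Last 7 bases (5'→3') — forward …ACTGCAA, reverse …GCCTTTG.
Reverse complement of the reverse primer's last 7 bases: CAAAGGC; its first k bases are the reverse complement of the reverse primer's last k bases, so a perfect k-base overlap needs the forward primer's last k bases to equal them.
Comparing (forward last k vs required): k=1: A vs C ✗; k=2: AA vs CA ✗; k=3: CAA vs CAA ✓; k=4: GCAA vs CAAA ✗; k=5: TGCAA vs CAAAG ✗; k=6: CTGCAA vs CAAAGG ✗; k=7: ACTGCAA vs CAAAGGC ✗.
Only k = 3 is perfect, so the longest perfect 3' overlap is 3.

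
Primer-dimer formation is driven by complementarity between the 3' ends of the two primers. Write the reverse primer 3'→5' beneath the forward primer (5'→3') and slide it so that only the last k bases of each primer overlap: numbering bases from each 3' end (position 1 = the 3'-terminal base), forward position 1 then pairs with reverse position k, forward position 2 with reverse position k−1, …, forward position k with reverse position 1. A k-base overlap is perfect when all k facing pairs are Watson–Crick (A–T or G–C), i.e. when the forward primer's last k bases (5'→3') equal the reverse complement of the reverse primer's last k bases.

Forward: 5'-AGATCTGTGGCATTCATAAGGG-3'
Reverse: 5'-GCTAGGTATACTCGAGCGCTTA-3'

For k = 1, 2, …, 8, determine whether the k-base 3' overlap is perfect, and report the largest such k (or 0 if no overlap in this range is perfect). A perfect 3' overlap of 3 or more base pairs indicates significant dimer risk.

Last 8 bases (5'→3') — forward …CATAAGGG, reverse …AGCGCTTA.
Reverse complement of the reverse primer's last 8 bases: TAAGCGCT; its first k bases are the reverse complement of the reverse primer's last k bases, so a perfect k-base overlap needs the forward primer's last k bases to equal them.
Comparing (forward last k vs required): k=1: G vs T ✗; k=2: GG vs TA ✗; k=3: GGG vs TAA ✗; k=4: AGGG vs TAAG ✗; k=5: AAGGG vs TAAGC ✗; k=6: TAAGGG vs TAAGCG ✗; k=7: ATAAGGG vs TAAGCGC ✗; k=8: CATAAGGG vs TAAGCGCT ✗.
No overlap length from 1 to 8 is perfect, so the longest perfect 3' overlap is 0.

Longest perfect overlap: 0 complementary base pairs; below the dimer-risk threshold (threshold 3).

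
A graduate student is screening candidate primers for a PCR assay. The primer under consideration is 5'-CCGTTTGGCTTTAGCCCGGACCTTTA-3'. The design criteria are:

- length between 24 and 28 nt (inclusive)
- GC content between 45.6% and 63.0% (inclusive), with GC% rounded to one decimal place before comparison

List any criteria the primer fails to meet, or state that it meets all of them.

Base counts: A=3, T=9, G=6, C=8 (length 26).
length: length 26 ✓
GC content: GC 14/26 = 53.8% ✓

Meets all criteria.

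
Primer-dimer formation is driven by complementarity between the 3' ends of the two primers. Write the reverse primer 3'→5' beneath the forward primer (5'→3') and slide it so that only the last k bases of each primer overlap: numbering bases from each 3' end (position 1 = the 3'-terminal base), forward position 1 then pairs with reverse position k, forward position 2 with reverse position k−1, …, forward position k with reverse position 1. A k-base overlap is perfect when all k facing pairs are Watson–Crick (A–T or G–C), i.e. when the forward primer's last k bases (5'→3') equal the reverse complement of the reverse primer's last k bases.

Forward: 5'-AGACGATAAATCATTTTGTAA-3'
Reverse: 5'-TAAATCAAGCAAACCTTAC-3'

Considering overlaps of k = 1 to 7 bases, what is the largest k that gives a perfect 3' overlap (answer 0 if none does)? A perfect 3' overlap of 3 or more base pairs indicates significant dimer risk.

Last 7 bases (5'→3') — forward …TTTGTAA, reverse …ACCTTAC.
Reverse complement of the reverse primer's last 7 bases: GTAAGGT; its first k bases are the reverse complement of the reverse primer's last k bases, so a perfect k-base overlap needs the forward primer's last k bases to equal them.
Comparing (forward last k vs required): k=1: A vs G ✗; k=2: AA vs GT ✗; k=3: TAA vs GTA ✗; k=4: GTAA vs GTAA ✓; k=5: TGTAA vs GTAAG ✗; k=6: TTGTAA vs GTAAGG ✗; k=7: TTTGTAA vs GTAAGGT ✗.
Only k = 4 is perfect, so the longest perfect 3' overlap is 4.

Longest perfect overlap: 4 complementary base pairs; significant dimer risk (threshold 3).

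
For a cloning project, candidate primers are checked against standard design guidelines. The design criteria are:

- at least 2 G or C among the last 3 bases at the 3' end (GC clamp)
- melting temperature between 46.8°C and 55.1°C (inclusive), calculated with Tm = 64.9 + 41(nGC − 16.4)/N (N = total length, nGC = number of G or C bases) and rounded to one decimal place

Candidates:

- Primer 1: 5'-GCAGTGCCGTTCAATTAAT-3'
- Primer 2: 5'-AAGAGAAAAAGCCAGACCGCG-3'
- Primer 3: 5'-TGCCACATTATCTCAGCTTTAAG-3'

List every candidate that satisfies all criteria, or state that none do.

Primer 1 (19 nt, A=5 T=6 G=4 C=4): 3' end AAT has 0 G/C, need ≥2 ✗; Tm = 64.9 + 41·(8 − 16.4)/19 = 46.8°C ✓ — fails.
Primer 2 (21 nt, A=10 T=0 G=6 C=5): 3' end GCG has 3 G/C ✓; Tm = 64.9 + 41·(11 − 16.4)/21 = 54.4°C ✓ — passes.
Primer 3 (23 nt, A=6 T=8 G=3 C=6): 3' end AAG has 1 G/C, need ≥2 ✗; Tm = 64.9 + 41·(9 − 16.4)/23 = 51.7°C ✓ — fails.

Primer 2 only.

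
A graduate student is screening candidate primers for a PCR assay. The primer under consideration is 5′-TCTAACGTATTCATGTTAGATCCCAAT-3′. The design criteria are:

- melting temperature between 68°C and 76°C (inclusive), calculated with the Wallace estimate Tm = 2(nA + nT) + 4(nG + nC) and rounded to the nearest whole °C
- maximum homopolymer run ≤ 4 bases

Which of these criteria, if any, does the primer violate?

Meets all criteria.

Base counts: A=8, T=10, G=3, C=6 (length 27).
Tm: Tm = 2·18 + 4·9 = 72°C ✓
homopolymer run: longest run = 3 ✓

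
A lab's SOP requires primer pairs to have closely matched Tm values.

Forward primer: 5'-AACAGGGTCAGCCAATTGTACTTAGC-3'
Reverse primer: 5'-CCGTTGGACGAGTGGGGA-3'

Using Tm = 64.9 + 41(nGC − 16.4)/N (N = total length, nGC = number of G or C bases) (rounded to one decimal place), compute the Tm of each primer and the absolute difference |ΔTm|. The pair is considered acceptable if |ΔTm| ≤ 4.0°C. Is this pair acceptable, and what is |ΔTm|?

Forward: G+C = 12, N = 26 → Tm = 64.9 + 41·(12 − 16.4)/26 = 58.0°C.
Reverse: G+C = 12, N = 18 → Tm = 64.9 + 41·(12 − 16.4)/18 = 54.9°C.
|ΔTm| = |58.0 − 54.9| = 3.1°C, ≤ 4.0°C.

|ΔTm| = 3.1°C; the pair is acceptable.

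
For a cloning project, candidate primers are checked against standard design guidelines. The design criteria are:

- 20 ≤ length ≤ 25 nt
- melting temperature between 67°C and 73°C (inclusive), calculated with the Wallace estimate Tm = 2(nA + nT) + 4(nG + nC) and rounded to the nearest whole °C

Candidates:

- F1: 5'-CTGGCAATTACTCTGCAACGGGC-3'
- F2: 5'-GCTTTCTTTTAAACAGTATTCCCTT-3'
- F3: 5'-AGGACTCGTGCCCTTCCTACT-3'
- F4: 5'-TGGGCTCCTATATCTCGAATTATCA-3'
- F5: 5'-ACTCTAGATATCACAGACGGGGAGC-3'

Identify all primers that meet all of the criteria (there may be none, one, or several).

F1 and F4.

F1 (23 nt, A=5 T=5 G=6 C=7): length 23 ✓; Tm = 2·10 + 4·13 = 72°C ✓ — passes.
F2 (25 nt, A=5 T=12 G=2 C=6): length 25 ✓; Tm = 2·17 + 4·8 = 66°C, outside 67–73°C ✗ — fails.
F3 (21 nt, A=3 T=6 G=4 C=8): length 21 ✓; Tm = 2·9 + 4·12 = 66°C, outside 67–73°C ✗ — fails.
F4 (25 nt, A=6 T=9 G=4 C=6): length 25 ✓; Tm = 2·15 + 4·10 = 70°C ✓ — passes.
F5 (25 nt, A=8 T=4 G=7 C=6): length 25 ✓; Tm = 2·12 + 4·13 = 76°C, outside 67–73°C ✗ — fails.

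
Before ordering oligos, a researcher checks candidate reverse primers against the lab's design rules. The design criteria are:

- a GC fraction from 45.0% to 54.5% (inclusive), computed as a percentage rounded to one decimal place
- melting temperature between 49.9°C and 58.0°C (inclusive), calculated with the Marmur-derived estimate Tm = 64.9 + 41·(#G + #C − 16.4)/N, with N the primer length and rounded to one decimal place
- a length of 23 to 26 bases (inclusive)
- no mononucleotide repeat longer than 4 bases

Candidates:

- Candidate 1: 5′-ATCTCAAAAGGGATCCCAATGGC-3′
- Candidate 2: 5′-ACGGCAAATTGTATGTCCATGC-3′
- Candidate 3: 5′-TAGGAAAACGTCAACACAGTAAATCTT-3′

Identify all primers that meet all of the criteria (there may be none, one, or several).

Candidate 1 only.

Candidate 1 (23 nt, A=8 T=4 G=5 C=6): GC 11/23 = 47.8% ✓; Tm = 64.9 + 41·(11 − 16.4)/23 = 55.3°C ✓; length 23 ✓; longest run = 4 ✓ — passes.
Candidate 2 (22 nt, A=6 T=6 G=5 C=5): GC 10/22 = 45.5% ✓; Tm = 64.9 + 41·(10 − 16.4)/22 = 53.0°C ✓; length 22, outside 23–26 ✗; longest run = 3 ✓ — fails.
Candidate 3 (27 nt, A=12 T=6 G=4 C=5): GC 9/27 = 33.3%, outside 45.0–54.5% ✗; Tm = 64.9 + 41·(9 − 16.4)/27 = 53.7°C ✓; length 27, outside 23–26 ✗; longest run = 4 ✓ — fails.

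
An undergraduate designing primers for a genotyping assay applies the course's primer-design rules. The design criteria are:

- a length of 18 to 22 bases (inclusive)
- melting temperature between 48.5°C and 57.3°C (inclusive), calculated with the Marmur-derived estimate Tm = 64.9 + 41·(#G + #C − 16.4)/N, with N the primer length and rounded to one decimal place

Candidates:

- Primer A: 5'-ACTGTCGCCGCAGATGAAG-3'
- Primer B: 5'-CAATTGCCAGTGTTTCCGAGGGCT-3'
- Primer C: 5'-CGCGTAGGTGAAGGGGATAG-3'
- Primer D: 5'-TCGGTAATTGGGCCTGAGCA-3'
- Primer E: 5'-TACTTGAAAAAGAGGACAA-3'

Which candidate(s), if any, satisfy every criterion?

Primer A (19 nt, A=5 T=3 G=6 C=5): length 19 ✓; Tm = 64.9 + 41·(11 − 16.4)/19 = 53.2°C ✓ — passes.
Primer B (24 nt, A=4 T=7 G=7 C=6): length 24, outside 18–22 ✗; Tm = 64.9 + 41·(13 − 16.4)/24 = 59.1°C, outside 48.5–57.3°C ✗ — fails.
Primer C (20 nt, A=5 T=3 G=10 C=2): length 20 ✓; Tm = 64.9 + 41·(12 − 16.4)/20 = 55.9°C ✓ — passes.
Primer D (20 nt, A=4 T=5 G=7 C=4): length 20 ✓; Tm = 64.9 + 41·(11 − 16.4)/20 = 53.8°C ✓ — passes.
Primer E (19 nt, A=10 T=3 G=4 C=2): length 19 ✓; Tm = 64.9 + 41·(6 − 16.4)/19 = 42.5°C, outside 48.5–57.3°C ✗ — fails.

Primer A, Primer C and Primer D.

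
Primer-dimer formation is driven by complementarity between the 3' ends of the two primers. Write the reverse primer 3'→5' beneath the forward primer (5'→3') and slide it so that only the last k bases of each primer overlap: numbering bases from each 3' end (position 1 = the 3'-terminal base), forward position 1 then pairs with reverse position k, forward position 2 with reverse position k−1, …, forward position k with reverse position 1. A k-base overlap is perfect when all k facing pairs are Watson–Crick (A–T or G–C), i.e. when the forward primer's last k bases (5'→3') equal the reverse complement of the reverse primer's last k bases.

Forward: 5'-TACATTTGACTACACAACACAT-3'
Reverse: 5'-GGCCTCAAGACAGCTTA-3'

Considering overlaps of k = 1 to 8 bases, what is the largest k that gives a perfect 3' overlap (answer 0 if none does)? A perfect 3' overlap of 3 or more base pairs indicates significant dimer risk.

Longest perfect overlap: 1 complementary base pair; below the dimer-risk threshold (threshold 3).

Last 8 bases (5'→3') — forward …CAACACAT, reverse …ACAGCTTA.
Reverse complement of the reverse primer's last 8 bases: TAAGCTGT; its first k bases are the reverse complement of the reverse primer's last k bases, so a perfect k-base overlap needs the forward primer's last k bases to equal them.
Comparing (forward last k vs required): k=1: T vs T ✓; k=2: AT vs TA ✗; k=3: CAT vs TAA ✗; k=4: ACAT vs TAAG ✗; k=5: CACAT vs TAAGC ✗; k=6: ACACAT vs TAAGCT ✗; k=7: AACACAT vs TAAGCTG ✗; k=8: CAACACAT vs TAAGCTGT ✗.
Only k = 1 is perfect, so the longest perfect 3' overlap is 1.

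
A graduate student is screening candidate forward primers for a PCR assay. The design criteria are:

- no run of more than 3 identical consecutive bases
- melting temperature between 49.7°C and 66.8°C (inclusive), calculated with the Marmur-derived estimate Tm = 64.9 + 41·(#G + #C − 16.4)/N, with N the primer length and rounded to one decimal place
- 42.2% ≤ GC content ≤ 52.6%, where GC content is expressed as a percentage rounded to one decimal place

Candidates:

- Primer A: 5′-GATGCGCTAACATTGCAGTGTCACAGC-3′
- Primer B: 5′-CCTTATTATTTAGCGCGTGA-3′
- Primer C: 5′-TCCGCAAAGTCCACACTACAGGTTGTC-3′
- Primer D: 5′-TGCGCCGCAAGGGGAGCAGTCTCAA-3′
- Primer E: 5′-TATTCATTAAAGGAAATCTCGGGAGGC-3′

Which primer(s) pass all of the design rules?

Primer A and Primer C.

Primer A (27 nt, A=7 T=6 G=7 C=7): longest run = 2 ✓; Tm = 64.9 + 41·(14 − 16.4)/27 = 61.3°C ✓; GC 14/27 = 51.9% ✓ — passes.
Primer B (20 nt, A=4 T=8 G=4 C=4): longest run = 3 ✓; Tm = 64.9 + 41·(8 − 16.4)/20 = 47.7°C, outside 49.7–66.8°C ✗; GC 8/20 = 40.0%, outside 42.2–52.6% ✗ — fails.
Primer C (27 nt, A=7 T=6 G=5 C=9): longest run = 3 ✓; Tm = 64.9 + 41·(14 − 16.4)/27 = 61.3°C ✓; GC 14/27 = 51.9% ✓ — passes.
Primer D (25 nt, A=6 T=3 G=9 C=7): longest run = 4, exceeds 3 ✗; Tm = 64.9 + 41·(16 − 16.4)/25 = 64.2°C ✓; GC 16/25 = 64.0%, outside 42.2–52.6% ✗ — fails.
Primer E (27 nt, A=9 T=7 G=7 C=4): longest run = 3 ✓; Tm = 64.9 + 41·(11 − 16.4)/27 = 56.7°C ✓; GC 11/27 = 40.7%, outside 42.2–52.6% ✗ — fails.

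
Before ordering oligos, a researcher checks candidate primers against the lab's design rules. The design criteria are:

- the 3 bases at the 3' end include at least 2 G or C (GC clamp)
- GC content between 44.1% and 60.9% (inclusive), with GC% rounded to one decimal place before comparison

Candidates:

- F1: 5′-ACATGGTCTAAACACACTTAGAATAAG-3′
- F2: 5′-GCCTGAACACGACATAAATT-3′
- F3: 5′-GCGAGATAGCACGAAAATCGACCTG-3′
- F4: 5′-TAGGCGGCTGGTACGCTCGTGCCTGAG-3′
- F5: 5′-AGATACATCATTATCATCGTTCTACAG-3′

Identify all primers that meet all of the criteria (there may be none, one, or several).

F1 (27 nt, A=12 T=6 G=4 C=5): 3' end AAG has 1 G/C, need ≥2 ✗; GC 9/27 = 33.3%, outside 44.1–60.9% ✗ — fails.
F2 (20 nt, A=8 T=4 G=3 C=5): 3' end ATT has 0 G/C, need ≥2 ✗; GC 8/20 = 40.0%, outside 44.1–60.9% ✗ — fails.
F3 (25 nt, A=9 T=3 G=7 C=6): 3' end CTG has 2 G/C ✓; GC 13/25 = 52.0% ✓ — passes.
F4 (27 nt, A=3 T=6 G=11 C=7): 3' end GAG has 2 G/C ✓; GC 18/27 = 66.7%, outside 44.1–60.9% ✗ — fails.
F5 (27 nt, A=9 T=9 G=3 C=6): 3' end CAG has 2 G/C ✓; GC 9/27 = 33.3%, outside 44.1–60.9% ✗ — fails.

F3 only.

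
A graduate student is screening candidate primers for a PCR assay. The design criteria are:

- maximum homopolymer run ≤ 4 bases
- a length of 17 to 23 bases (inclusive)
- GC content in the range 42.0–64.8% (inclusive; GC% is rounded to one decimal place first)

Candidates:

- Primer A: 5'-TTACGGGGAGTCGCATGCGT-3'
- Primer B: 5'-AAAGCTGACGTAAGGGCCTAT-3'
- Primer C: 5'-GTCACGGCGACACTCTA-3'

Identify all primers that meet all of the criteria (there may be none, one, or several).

Primer A, Primer B and Primer C.

Primer A (20 nt, A=3 T=5 G=8 C=4): longest run = 4 ✓; length 20 ✓; GC 12/20 = 60.0% ✓ — passes.
Primer B (21 nt, A=7 T=4 G=6 C=4): longest run = 3 ✓; length 21 ✓; GC 10/21 = 47.6% ✓ — passes.
Primer C (17 nt, A=4 T=3 G=4 C=6): longest run = 2 ✓; length 17 ✓; GC 10/17 = 58.8% ✓ — passes.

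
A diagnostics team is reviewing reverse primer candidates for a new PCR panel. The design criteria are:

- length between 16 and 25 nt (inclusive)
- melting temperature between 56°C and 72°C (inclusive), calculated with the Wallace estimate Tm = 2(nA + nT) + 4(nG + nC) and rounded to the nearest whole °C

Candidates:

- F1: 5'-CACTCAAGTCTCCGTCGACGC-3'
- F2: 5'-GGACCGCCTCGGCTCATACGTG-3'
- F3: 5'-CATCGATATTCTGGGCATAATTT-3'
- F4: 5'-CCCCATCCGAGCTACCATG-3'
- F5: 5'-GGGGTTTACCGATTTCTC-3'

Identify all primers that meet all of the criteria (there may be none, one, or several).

F1 (21 nt, A=4 T=4 G=4 C=9): length 21 ✓; Tm = 2·8 + 4·13 = 68°C ✓ — passes.
F2 (22 nt, A=3 T=4 G=7 C=8): length 22 ✓; Tm = 2·7 + 4·15 = 74°C, outside 56–72°C ✗ — fails.
F3 (23 nt, A=6 T=9 G=4 C=4): length 23 ✓; Tm = 2·15 + 4·8 = 62°C ✓ — passes.
F4 (19 nt, A=4 T=3 G=3 C=9): length 19 ✓; Tm = 2·7 + 4·12 = 62°C ✓ — passes.
F5 (18 nt, A=2 T=7 G=5 C=4): length 18 ✓; Tm = 2·9 + 4·9 = 54°C, outside 56–72°C ✗ — fails.

F1, F3 and F4.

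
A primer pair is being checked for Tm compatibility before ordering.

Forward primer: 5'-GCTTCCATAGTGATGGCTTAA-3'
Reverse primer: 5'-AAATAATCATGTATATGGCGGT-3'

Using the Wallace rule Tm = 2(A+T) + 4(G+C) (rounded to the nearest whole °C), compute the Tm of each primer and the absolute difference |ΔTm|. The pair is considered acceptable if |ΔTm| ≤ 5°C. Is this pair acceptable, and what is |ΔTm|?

Forward: A=5 T=7 G=5 C=4 → Tm = 2·12 + 4·9 = 60°C.
Reverse: A=8 T=7 G=5 C=2 → Tm = 2·15 + 4·7 = 58°C.
|ΔTm| = |60 − 58| = 2°C, ≤ 5°C.

|ΔTm| = 2°C; the pair is acceptable.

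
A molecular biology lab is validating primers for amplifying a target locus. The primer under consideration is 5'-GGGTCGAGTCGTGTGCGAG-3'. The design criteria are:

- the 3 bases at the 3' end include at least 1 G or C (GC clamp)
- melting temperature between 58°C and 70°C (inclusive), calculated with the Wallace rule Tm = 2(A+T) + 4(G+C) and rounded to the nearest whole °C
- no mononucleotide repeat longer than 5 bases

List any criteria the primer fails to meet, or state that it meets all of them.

Base counts: A=2, T=4, G=10, C=3 (length 19).
GC clamp: 3' end GAG has 2 G/C ✓
Tm: Tm = 2·6 + 4·13 = 64°C ✓
homopolymer run: longest run = 3 ✓

Meets all criteria.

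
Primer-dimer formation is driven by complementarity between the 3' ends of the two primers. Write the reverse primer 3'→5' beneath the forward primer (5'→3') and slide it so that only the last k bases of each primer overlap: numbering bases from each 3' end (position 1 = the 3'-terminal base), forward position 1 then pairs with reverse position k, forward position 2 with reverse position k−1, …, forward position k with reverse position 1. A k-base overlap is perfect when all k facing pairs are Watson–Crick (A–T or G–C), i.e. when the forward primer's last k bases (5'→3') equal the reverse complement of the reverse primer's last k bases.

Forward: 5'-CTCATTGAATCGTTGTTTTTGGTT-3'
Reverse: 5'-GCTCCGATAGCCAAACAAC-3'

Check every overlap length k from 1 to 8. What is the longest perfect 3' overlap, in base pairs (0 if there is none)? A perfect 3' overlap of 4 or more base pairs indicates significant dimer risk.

Longest perfect overlap: 3 complementary base pairs; below the dimer-risk threshold (threshold 4).

Last 8 bases (5'→3') — forward …TTTTGGTT, reverse …CAAACAAC.
Reverse complement of the reverse primer's last 8 bases: GTTGTTTG; its first k bases are the reverse complement of the reverse primer's last k bases, so a perfect k-base overlap needs the forward primer's last k bases to equal them.
Comparing (forward last k vs required): k=1: T vs G ✗; k=2: TT vs GT ✗; k=3: GTT vs GTT ✓; k=4: GGTT vs GTTG ✗; k=5: TGGTT vs GTTGT ✗; k=6: TTGGTT vs GTTGTT ✗; k=7: TTTGGTT vs GTTGTTT ✗; k=8: TTTTGGTT vs GTTGTTTG ✗.
Only k = 3 is perfect, so the longest perfect 3' overlap is 3.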